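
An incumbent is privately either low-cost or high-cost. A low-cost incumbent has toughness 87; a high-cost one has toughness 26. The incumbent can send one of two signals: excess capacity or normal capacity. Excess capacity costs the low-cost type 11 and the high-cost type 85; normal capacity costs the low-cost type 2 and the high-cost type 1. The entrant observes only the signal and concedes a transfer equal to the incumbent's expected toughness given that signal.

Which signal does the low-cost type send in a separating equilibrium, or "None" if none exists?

excess capacity

Try low-cost → excess capacity, high-cost → normal capacity:
  If types separate, excess capacity earns payment 87 and normal capacity earns 26.
  Low-cost: excess capacity gives 87 − 11 = 76; normal capacity gives 26 − 2 = 24. No deviation. ✓
  High-cost: normal capacity gives 26 − 1 = 25; excess capacity gives 87 − 85 = 2. No deviation. ✓
Both hold — the low-cost type sends excess capacity.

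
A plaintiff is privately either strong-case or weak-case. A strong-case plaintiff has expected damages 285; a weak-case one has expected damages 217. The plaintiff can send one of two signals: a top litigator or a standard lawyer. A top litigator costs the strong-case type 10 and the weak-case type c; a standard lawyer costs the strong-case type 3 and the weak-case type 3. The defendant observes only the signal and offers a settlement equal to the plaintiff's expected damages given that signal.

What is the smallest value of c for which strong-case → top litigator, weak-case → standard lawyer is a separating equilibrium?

Under separation: top litigator → strong-case (pays 285); standard lawyer → weak-case (pays 217).
Strong-case: 285 − 10 = 275 ≥ 217 − 3 = 214. Holds regardless of c. ✓
Weak-case: 217 − 3 ≥ 285 − c, so c ≥ 285 − 214 = 71.

71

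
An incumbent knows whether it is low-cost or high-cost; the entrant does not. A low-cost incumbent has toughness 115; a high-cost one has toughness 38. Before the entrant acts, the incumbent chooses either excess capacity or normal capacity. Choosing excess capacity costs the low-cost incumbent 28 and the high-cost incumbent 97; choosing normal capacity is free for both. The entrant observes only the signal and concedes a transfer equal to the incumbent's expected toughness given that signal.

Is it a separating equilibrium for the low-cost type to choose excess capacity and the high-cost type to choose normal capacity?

Yes

Under separation the entrant infers type exactly: excess capacity → low-cost (pays 115), normal capacity → high-cost (pays 38).
Low-cost: excess capacity gives 115 − 28 = 87; normal capacity gives 38 − 0 = 38. No deviation. ✓
High-cost: normal capacity gives 38 − 0 = 38; excess capacity gives 115 − 97 = 18. No deviation. ✓
Neither type gains from mimicking the other.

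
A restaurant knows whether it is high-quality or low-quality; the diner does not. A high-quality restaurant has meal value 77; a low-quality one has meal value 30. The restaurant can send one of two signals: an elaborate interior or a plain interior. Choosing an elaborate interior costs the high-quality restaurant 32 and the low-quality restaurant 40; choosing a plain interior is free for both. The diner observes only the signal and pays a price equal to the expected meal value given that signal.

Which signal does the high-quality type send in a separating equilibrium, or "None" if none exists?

None

Try high-quality → elaborate interior, low-quality → plain interior:
  If types separate, elaborate interior earns payment 77 and plain interior earns 30.
  High-quality: elaborate interior gives 77 − 32 = 45; plain interior gives 30 − 0 = 30. No deviation. ✓
  Low-quality: plain interior gives 30 − 0 = 30; elaborate interior gives 77 − 40 = 37. Would deviate. ✗
Try high-quality → plain interior, low-quality → elaborate interior:
  If types separate, plain interior earns payment 77 and elaborate interior earns 30.
  High-quality: plain interior gives 77 − 0 = 77; elaborate interior gives 30 − 32 = -2. No deviation. ✓
  Low-quality: elaborate interior gives 30 − 40 = -10; plain interior gives 77 − 0 = 77. Would deviate. ✗
Neither assignment is incentive-compatible.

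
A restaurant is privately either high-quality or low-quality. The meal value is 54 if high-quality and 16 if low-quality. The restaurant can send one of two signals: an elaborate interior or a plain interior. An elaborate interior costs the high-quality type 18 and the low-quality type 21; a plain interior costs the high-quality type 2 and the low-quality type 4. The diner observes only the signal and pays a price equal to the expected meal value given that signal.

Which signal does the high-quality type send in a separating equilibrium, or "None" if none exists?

None

Try high-quality → elaborate interior, low-quality → plain interior:
  Under separation the diner infers type exactly: elaborate interior → high-quality (pays 54), plain interior → low-quality (pays 16).
  High-quality: elaborate interior gives 54 − 18 = 36; plain interior gives 16 − 2 = 14. No deviation. ✓
  Low-quality: plain interior gives 16 − 4 = 12; elaborate interior gives 54 − 21 = 33. Would deviate. ✗
Try high-quality → plain interior, low-quality → elaborate interior:
  Under separation the diner infers type exactly: plain interior → high-quality (pays 54), elaborate interior → low-quality (pays 16).
  High-quality: plain interior gives 54 − 2 = 52; elaborate interior gives 16 − 18 = -2. No deviation. ✓
  Low-quality: elaborate interior gives 16 − 21 = -5; plain interior gives 54 − 4 = 50. Would deviate. ✗
Neither assignment is incentive-compatible.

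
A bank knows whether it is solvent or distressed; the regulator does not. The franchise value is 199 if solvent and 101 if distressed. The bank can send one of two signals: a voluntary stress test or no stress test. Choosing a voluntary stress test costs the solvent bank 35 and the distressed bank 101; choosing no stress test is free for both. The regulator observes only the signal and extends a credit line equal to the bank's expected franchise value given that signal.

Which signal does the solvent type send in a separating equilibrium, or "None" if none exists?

Try solvent → stress test, distressed → no stress test:
  If types separate, stress test earns payment 199 and no stress test earns 101.
  Solvent: stress test gives 199 − 35 = 164; no stress test gives 101 − 0 = 101. No deviation. ✓
  Distressed: no stress test gives 101 − 0 = 101; stress test gives 199 − 101 = 98. No deviation. ✓
Both hold — the solvent type sends stress test.

stress test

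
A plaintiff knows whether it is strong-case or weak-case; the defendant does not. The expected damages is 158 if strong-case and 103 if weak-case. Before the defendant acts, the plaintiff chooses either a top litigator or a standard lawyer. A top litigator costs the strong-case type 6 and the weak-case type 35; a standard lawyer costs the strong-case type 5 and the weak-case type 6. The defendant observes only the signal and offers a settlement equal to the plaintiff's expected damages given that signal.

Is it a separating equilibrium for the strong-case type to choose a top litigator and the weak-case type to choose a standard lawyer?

Under separation the defendant infers type exactly: top litigator → strong-case (pays 158), standard lawyer → weak-case (pays 103).
Strong-case: top litigator gives 158 − 6 = 152; standard lawyer gives 103 − 5 = 98. No deviation. ✓
Weak-case: standard lawyer gives 103 − 6 = 97; top litigator gives 158 − 35 = 123. Would deviate. ✗

No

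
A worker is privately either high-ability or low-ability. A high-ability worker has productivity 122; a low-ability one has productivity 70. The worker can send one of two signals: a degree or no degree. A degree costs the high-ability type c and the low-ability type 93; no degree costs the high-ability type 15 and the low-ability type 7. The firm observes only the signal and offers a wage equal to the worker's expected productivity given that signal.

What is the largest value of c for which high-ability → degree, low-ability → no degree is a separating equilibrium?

Under separation: degree → high-ability (pays 122); no degree → low-ability (pays 70).
Low-ability: 70 − 7 = 63 ≥ 122 − 93 = 29. Holds regardless of c. ✓
High-ability: 122 − c ≥ 70 − 15, so c ≤ 122 − 55 = 67.

67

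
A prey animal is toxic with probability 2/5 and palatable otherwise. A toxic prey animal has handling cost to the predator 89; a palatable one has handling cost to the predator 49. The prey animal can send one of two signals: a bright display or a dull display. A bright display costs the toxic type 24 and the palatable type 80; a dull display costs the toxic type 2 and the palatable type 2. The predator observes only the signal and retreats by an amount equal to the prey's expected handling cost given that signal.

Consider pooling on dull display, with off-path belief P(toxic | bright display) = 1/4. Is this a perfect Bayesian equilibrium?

Yes

On the equilibrium path (dull display) the predator holds the prior 2/5 and pays 2/5·89 + 3/5·49 = 65. Off-path (bright display) belief 1/4 gives 1/4·89 + 3/4·49 = 59.
Toxic: dull display gives 65 − 2 = 63; bright display gives 59 − 24 = 35. Stays. ✓
Palatable: dull display gives 65 − 2 = 63; bright display gives 59 − 80 = -21. Stays. ✓
Beliefs are Bayes-consistent on-path and both types best-respond.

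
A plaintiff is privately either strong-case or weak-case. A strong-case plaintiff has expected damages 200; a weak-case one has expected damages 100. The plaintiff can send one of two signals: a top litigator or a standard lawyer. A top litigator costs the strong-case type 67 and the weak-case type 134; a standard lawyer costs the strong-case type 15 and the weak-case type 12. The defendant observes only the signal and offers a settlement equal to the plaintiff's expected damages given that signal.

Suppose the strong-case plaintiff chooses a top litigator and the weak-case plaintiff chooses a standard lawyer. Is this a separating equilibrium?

Yes

If types separate, top litigator earns payment 200 and standard lawyer earns 100.
Strong-case: top litigator gives 200 − 67 = 133; standard lawyer gives 100 − 15 = 85. No deviation. ✓
Weak-case: standard lawyer gives 100 − 12 = 88; top litigator gives 200 − 134 = 66. No deviation. ✓
Neither type gains from mimicking the other.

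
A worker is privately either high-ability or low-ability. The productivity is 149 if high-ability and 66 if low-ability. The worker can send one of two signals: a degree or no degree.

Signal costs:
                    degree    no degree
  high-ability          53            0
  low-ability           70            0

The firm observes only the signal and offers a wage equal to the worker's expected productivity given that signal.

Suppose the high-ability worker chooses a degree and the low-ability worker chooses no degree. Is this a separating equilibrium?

If types separate, degree earns payment 149 and no degree earns 66.
High-ability: degree gives 149 − 53 = 96; no degree gives 66 − 0 = 66. No deviation. ✓
Low-ability: no degree gives 66 − 0 = 66; degree gives 149 − 70 = 79. Would deviate. ✗

No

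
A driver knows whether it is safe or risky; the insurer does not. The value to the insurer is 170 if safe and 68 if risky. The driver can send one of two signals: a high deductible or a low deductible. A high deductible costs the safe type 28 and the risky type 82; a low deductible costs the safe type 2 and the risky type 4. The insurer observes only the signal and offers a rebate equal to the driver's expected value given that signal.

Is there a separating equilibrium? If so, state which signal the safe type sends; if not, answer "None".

None

Try safe → high deductible, risky → low deductible:
  If types separate, high deductible earns payment 170 and low deductible earns 68.
  Safe: high deductible gives 170 − 28 = 142; low deductible gives 68 − 2 = 66. No deviation. ✓
  Risky: low deductible gives 68 − 4 = 64; high deductible gives 170 − 82 = 88. Would deviate. ✗
Try safe → low deductible, risky → high deductible:
  If types separate, low deductible earns payment 170 and high deductible earns 68.
  Safe: low deductible gives 170 − 2 = 168; high deductible gives 68 − 28 = 40. No deviation. ✓
  Risky: high deductible gives 68 − 82 = -14; low deductible gives 170 − 4 = 166. Would deviate. ✗
Neither assignment is incentive-compatible.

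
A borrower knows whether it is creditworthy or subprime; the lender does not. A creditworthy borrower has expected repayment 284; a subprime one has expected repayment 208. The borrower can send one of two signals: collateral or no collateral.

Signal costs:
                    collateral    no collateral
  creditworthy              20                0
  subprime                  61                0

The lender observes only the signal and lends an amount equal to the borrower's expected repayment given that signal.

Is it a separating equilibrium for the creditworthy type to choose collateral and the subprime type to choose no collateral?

Under separation the lender infers type exactly: collateral → creditworthy (pays 284), no collateral → subprime (pays 208).
Creditworthy: collateral gives 284 − 20 = 264; no collateral gives 208 − 0 = 208. No deviation. ✓
Subprime: no collateral gives 208 − 0 = 208; collateral gives 284 − 61 = 223. Would deviate. ✗

No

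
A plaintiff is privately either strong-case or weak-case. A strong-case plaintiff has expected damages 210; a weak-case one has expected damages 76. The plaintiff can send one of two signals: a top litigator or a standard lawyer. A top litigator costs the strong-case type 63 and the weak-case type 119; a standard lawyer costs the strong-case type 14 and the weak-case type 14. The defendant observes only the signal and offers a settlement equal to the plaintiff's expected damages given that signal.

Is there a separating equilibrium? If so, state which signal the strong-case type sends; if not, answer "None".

None

Try strong-case → top litigator, weak-case → standard lawyer:
  Under separation the defendant infers type exactly: top litigator → strong-case (pays 210), standard lawyer → weak-case (pays 76).
  Strong-case: top litigator gives 210 − 63 = 147; standard lawyer gives 76 − 14 = 62. No deviation. ✓
  Weak-case: standard lawyer gives 76 − 14 = 62; top litigator gives 210 − 119 = 91. Would deviate. ✗
Try strong-case → standard lawyer, weak-case → top litigator:
  Under separation the defendant infers type exactly: standard lawyer → strong-case (pays 210), top litigator → weak-case (pays 76).
  Strong-case: standard lawyer gives 210 − 14 = 196; top litigator gives 76 − 63 = 13. No deviation. ✓
  Weak-case: top litigator gives 76 − 119 = -43; standard lawyer gives 210 − 14 = 196. Would deviate. ✗
Neither assignment is incentive-compatible.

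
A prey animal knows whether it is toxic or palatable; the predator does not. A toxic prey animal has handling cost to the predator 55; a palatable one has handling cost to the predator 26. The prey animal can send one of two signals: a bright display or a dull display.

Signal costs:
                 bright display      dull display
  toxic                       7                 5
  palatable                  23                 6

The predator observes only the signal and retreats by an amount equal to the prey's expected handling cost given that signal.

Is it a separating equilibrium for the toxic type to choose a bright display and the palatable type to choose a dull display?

Under separation the predator infers type exactly: bright display → toxic (pays 55), dull display → palatable (pays 26).
Toxic: bright display gives 55 − 7 = 48; dull display gives 26 − 5 = 21. No deviation. ✓
Palatable: dull display gives 26 − 6 = 20; bright display gives 55 − 23 = 32. Would deviate. ✗

No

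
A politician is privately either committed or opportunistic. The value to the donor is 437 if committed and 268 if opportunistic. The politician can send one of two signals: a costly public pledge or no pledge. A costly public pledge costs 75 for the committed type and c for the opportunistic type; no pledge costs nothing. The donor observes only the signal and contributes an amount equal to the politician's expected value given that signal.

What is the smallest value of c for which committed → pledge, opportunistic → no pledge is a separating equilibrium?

169

Under separation: pledge → committed (pays 437); no pledge → opportunistic (pays 268).
Committed: 437 − 75 = 362 ≥ 268 − 0 = 268. Holds regardless of c. ✓
Opportunistic: 268 − 0 ≥ 437 − c, so c ≥ 437 − 268 = 169.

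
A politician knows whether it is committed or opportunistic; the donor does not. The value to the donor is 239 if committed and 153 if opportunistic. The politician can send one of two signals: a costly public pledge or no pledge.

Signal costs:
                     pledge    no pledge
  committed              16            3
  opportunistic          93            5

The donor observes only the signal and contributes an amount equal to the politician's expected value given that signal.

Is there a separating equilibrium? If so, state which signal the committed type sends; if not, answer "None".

pledge

Try committed → pledge, opportunistic → no pledge:
  If types separate, pledge earns payment 239 and no pledge earns 153.
  Committed: pledge gives 239 − 16 = 223; no pledge gives 153 − 3 = 150. No deviation. ✓
  Opportunistic: no pledge gives 153 − 5 = 148; pledge gives 239 − 93 = 146. No deviation. ✓
Both hold — the committed type sends pledge.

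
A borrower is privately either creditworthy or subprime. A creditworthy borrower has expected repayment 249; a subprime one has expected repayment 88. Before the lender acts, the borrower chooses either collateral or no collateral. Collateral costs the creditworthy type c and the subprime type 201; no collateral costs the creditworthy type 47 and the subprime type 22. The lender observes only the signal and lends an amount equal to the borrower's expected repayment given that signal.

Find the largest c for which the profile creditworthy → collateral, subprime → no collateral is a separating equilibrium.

208

Under separation: collateral → creditworthy (pays 249); no collateral → subprime (pays 88).
Subprime: 88 − 22 = 66 ≥ 249 − 201 = 48. Holds regardless of c. ✓
Creditworthy: 249 − c ≥ 88 − 47, so c ≤ 249 − 41 = 208.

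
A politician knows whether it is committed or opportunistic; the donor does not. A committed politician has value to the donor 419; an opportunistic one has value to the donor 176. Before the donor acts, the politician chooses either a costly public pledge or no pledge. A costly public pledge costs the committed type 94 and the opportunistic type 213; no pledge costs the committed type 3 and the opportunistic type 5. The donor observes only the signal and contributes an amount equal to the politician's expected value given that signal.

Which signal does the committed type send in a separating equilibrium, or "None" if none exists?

Try committed → pledge, opportunistic → no pledge:
  If types separate, pledge earns payment 419 and no pledge earns 176.
  Committed: pledge gives 419 − 94 = 325; no pledge gives 176 − 3 = 173. No deviation. ✓
  Opportunistic: no pledge gives 176 − 5 = 171; pledge gives 419 − 213 = 206. Would deviate. ✗
Try committed → no pledge, opportunistic → pledge:
  If types separate, no pledge earns payment 419 and pledge earns 176.
  Committed: no pledge gives 419 − 3 = 416; pledge gives 176 − 94 = 82. No deviation. ✓
  Opportunistic: pledge gives 176 − 213 = -37; no pledge gives 419 − 5 = 414. Would deviate. ✗
Neither assignment is incentive-compatible.

None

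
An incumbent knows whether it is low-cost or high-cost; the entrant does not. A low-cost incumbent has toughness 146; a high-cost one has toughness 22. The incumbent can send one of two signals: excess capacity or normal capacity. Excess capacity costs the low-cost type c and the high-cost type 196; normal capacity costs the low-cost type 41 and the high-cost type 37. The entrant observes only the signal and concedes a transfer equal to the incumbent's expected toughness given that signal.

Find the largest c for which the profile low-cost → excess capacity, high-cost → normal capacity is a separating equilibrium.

Under separation: excess capacity → low-cost (pays 146); normal capacity → high-cost (pays 22).
High-cost: 22 − 37 = -15 ≥ 146 − 196 = -50. Holds regardless of c. ✓
Low-cost: 146 − c ≥ 22 − 41, so c ≤ 146 − -19 = 165.

165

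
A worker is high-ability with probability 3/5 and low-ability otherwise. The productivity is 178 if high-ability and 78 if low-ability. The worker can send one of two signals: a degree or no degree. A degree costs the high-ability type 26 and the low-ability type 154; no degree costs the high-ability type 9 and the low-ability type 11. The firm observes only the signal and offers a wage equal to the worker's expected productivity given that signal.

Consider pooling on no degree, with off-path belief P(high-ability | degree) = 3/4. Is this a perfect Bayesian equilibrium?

At the pooled signal (no degree) the firm holds the prior 3/5 and pays 3/5·178 + 2/5·78 = 138. Off-path (degree) belief 3/4 gives 3/4·178 + 1/4·78 = 153.
High-ability: no degree gives 138 − 9 = 129; degree gives 153 − 26 = 127. Stays. ✓
Low-ability: no degree gives 138 − 11 = 127; degree gives 153 − 154 = -1. Stays. ✓

Yes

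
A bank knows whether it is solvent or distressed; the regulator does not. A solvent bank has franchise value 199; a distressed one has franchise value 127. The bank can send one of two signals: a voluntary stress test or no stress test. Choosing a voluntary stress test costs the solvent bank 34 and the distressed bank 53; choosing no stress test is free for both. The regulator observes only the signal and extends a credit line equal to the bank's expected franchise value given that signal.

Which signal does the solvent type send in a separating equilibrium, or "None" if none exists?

Try solvent → stress test, distressed → no stress test:
  Under separation the regulator infers type exactly: stress test → solvent (pays 199), no stress test → distressed (pays 127).
  Solvent: stress test gives 199 − 34 = 165; no stress test gives 127 − 0 = 127. No deviation. ✓
  Distressed: no stress test gives 127 − 0 = 127; stress test gives 199 − 53 = 146. Would deviate. ✗
Try solvent → no stress test, distressed → stress test:
  Under separation the regulator infers type exactly: no stress test → solvent (pays 199), stress test → distressed (pays 127).
  Solvent: no stress test gives 199 − 0 = 199; stress test gives 127 − 34 = 93. No deviation. ✓
  Distressed: stress test gives 127 − 53 = 74; no stress test gives 199 − 0 = 199. Would deviate. ✗
Neither assignment is incentive-compatible.

None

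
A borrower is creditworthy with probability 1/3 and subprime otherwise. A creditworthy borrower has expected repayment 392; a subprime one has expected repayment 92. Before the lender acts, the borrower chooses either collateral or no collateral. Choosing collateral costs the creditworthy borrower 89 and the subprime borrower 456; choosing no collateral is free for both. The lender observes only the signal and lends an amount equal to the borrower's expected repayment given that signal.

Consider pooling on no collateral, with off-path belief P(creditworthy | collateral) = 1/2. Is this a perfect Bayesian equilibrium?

Yes

At the pooled signal (no collateral) the lender holds the prior 1/3 and pays 1/3·392 + 2/3·92 = 192. Off-path (collateral) belief 1/2 gives 1/2·392 + 1/2·92 = 242.
Creditworthy: no collateral gives 192 − 0 = 192; collateral gives 242 − 89 = 153. Stays. ✓
Subprime: no collateral gives 192 − 0 = 192; collateral gives 242 − 456 = -214. Stays. ✓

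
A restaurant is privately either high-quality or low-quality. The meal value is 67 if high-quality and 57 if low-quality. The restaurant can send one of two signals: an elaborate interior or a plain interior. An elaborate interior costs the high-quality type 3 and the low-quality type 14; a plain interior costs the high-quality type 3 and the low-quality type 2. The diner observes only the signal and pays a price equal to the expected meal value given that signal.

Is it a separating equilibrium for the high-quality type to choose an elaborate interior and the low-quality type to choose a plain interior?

Under separation the diner infers type exactly: elaborate interior → high-quality (pays 67), plain interior → low-quality (pays 57).
High-quality: elaborate interior gives 67 − 3 = 64; plain interior gives 57 − 3 = 54. No deviation. ✓
Low-quality: plain interior gives 57 − 2 = 55; elaborate interior gives 67 − 14 = 53. No deviation. ✓
Neither type gains from mimicking the other.

Yes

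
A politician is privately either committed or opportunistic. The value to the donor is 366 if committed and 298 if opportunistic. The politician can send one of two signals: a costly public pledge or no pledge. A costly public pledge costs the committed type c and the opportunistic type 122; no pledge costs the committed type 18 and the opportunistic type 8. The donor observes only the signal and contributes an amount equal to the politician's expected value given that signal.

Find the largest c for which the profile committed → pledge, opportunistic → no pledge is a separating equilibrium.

86

Under separation: pledge → committed (pays 366); no pledge → opportunistic (pays 298).
Opportunistic: 298 − 8 = 290 ≥ 366 − 122 = 244. Holds regardless of c. ✓
Committed: 366 − c ≥ 298 − 18, so c ≤ 366 − 280 = 86.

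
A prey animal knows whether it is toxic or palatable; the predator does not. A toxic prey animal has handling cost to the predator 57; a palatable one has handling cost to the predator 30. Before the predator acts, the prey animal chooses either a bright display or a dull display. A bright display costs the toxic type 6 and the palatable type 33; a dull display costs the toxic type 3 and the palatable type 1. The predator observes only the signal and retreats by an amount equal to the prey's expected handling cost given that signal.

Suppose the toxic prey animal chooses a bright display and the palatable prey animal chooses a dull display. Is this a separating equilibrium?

Yes

Under separation the predator infers type exactly: bright display → toxic (pays 57), dull display → palatable (pays 30).
Toxic: bright display gives 57 − 6 = 51; dull display gives 30 − 3 = 27. No deviation. ✓
Palatable: dull display gives 30 − 1 = 29; bright display gives 57 − 33 = 24. No deviation. ✓
Both incentive constraints hold.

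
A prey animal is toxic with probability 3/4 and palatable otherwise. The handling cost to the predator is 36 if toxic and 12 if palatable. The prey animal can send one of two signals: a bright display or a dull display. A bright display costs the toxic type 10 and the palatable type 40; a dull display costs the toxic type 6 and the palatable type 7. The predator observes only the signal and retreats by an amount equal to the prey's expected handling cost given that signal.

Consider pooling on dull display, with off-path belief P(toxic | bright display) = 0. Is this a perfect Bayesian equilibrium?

Yes

At the pooled signal (dull display) the predator holds the prior 3/4 and pays 3/4·36 + 1/4·12 = 30. Off-path (bright display) belief 0 gives 0·36 + 1·12 = 12.
Toxic: dull display gives 30 − 6 = 24; bright display gives 12 − 10 = 2. Stays. ✓
Palatable: dull display gives 30 − 7 = 23; bright display gives 12 − 40 = -28. Stays. ✓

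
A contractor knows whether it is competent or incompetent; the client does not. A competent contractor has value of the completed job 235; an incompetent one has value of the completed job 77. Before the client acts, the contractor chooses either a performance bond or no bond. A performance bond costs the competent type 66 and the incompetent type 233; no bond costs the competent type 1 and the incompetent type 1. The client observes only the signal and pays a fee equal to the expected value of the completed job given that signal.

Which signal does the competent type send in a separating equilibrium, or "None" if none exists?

bond

Try competent → bond, incompetent → no bond:
  If types separate, bond earns payment 235 and no bond earns 77.
  Competent: bond gives 235 − 66 = 169; no bond gives 77 − 1 = 76. No deviation. ✓
  Incompetent: no bond gives 77 − 1 = 76; bond gives 235 − 233 = 2. No deviation. ✓
Both hold — the competent type sends bond.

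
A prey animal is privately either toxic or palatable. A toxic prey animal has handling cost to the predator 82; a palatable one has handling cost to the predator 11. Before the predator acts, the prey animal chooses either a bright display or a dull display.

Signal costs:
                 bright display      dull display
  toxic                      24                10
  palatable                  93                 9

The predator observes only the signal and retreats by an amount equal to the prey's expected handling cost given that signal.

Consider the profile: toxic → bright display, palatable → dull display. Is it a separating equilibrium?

Yes

If types separate, bright display earns payment 82 and dull display earns 11.
Toxic: bright display gives 82 − 24 = 58; dull display gives 11 − 10 = 1. No deviation. ✓
Palatable: dull display gives 11 − 9 = 2; bright display gives 82 − 93 = -11. No deviation. ✓
Neither type gains from mimicking the other.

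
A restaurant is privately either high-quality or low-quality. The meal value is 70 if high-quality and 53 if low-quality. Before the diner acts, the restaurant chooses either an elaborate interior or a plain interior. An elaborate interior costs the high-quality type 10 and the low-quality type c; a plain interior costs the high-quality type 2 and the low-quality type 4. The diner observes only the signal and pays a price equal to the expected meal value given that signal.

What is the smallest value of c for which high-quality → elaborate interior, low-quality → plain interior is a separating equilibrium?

Under separation: elaborate interior → high-quality (pays 70); plain interior → low-quality (pays 53).
High-quality: 70 − 10 = 60 ≥ 53 − 2 = 51. Holds regardless of c. ✓
Low-quality: 53 − 4 ≥ 70 − c, so c ≥ 70 − 49 = 21.

21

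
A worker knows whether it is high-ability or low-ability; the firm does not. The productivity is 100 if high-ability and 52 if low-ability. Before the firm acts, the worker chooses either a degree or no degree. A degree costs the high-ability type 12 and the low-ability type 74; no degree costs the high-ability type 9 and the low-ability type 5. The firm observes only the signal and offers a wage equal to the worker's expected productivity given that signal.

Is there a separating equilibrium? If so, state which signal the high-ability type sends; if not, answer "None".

Try high-ability → degree, low-ability → no degree:
  If types separate, degree earns payment 100 and no degree earns 52.
  High-ability: degree gives 100 − 12 = 88; no degree gives 52 − 9 = 43. No deviation. ✓
  Low-ability: no degree gives 52 − 5 = 47; degree gives 100 − 74 = 26. No deviation. ✓
Both hold — the high-ability type sends degree.

degree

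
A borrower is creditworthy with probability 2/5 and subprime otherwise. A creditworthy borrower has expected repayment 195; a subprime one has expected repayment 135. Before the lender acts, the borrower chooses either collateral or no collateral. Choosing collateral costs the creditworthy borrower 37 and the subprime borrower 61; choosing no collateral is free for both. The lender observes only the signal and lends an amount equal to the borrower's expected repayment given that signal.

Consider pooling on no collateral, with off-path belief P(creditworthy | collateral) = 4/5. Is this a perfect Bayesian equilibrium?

On the equilibrium path (no collateral) the lender holds the prior 2/5 and pays 2/5·195 + 3/5·135 = 159. Off-path (collateral) belief 4/5 gives 4/5·195 + 1/5·135 = 183.
Creditworthy: no collateral gives 159 − 0 = 159; collateral gives 183 − 37 = 146. Stays. ✓
Subprime: no collateral gives 159 − 0 = 159; collateral gives 183 − 61 = 122. Stays. ✓
Beliefs are Bayes-consistent on-path and both types best-respond.

Yes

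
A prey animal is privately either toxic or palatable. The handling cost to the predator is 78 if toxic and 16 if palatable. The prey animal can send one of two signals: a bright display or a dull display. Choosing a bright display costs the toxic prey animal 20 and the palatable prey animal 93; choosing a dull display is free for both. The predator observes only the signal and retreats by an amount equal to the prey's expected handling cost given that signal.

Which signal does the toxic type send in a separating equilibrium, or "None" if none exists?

bright display

Try toxic → bright display, palatable → dull display:
  Under separation the predator infers type exactly: bright display → toxic (pays 78), dull display → palatable (pays 16).
  Toxic: bright display gives 78 − 20 = 58; dull display gives 16 − 0 = 16. No deviation. ✓
  Palatable: dull display gives 16 − 0 = 16; bright display gives 78 − 93 = -15. No deviation. ✓
Both hold — the toxic type sends bright display.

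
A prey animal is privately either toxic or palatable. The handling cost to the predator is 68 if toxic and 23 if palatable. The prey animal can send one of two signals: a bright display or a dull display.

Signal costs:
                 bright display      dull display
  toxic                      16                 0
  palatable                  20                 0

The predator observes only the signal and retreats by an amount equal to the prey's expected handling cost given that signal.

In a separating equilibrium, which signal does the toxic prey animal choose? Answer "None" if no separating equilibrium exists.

Try toxic → bright display, palatable → dull display:
  If types separate, bright display earns payment 68 and dull display earns 23.
  Toxic: bright display gives 68 − 16 = 52; dull display gives 23 − 0 = 23. No deviation. ✓
  Palatable: dull display gives 23 − 0 = 23; bright display gives 68 − 20 = 48. Would deviate. ✗
Try toxic → dull display, palatable → bright display:
  If types separate, dull display earns payment 68 and bright display earns 23.
  Toxic: dull display gives 68 − 0 = 68; bright display gives 23 − 16 = 7. No deviation. ✓
  Palatable: bright display gives 23 − 20 = 3; dull display gives 68 − 0 = 68. Would deviate. ✗
Neither assignment is incentive-compatible.

None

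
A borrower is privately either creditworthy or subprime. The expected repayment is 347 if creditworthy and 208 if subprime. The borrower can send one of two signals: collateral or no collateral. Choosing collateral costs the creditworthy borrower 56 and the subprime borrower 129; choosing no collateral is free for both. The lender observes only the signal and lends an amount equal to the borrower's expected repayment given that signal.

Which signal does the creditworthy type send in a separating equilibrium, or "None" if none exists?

None

Try creditworthy → collateral, subprime → no collateral:
  If types separate, collateral earns payment 347 and no collateral earns 208.
  Creditworthy: collateral gives 347 − 56 = 291; no collateral gives 208 − 0 = 208. No deviation. ✓
  Subprime: no collateral gives 208 − 0 = 208; collateral gives 347 − 129 = 218. Would deviate. ✗
Try creditworthy → no collateral, subprime → collateral:
  If types separate, no collateral earns payment 347 and collateral earns 208.
  Creditworthy: no collateral gives 347 − 0 = 347; collateral gives 208 − 56 = 152. No deviation. ✓
  Subprime: collateral gives 208 − 129 = 79; no collateral gives 347 − 0 = 347. Would deviate. ✗
Neither assignment is incentive-compatible.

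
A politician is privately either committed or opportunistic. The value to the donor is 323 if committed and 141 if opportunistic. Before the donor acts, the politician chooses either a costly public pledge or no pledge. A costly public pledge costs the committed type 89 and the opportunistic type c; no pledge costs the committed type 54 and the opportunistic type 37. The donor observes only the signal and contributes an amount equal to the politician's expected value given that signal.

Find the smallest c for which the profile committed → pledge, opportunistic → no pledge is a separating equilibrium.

Under separation: pledge → committed (pays 323); no pledge → opportunistic (pays 141).
Committed: 323 − 89 = 234 ≥ 141 − 54 = 87. Holds regardless of c. ✓
Opportunistic: 141 − 37 ≥ 323 − c, so c ≥ 323 − 104 = 219.

219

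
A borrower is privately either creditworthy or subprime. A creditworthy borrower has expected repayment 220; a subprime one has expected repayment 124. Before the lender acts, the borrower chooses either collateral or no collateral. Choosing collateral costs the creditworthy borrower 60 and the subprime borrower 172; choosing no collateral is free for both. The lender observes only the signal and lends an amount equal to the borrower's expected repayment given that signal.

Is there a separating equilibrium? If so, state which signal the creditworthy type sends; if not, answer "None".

Try creditworthy → collateral, subprime → no collateral:
  If types separate, collateral earns payment 220 and no collateral earns 124.
  Creditworthy: collateral gives 220 − 60 = 160; no collateral gives 124 − 0 = 124. No deviation. ✓
  Subprime: no collateral gives 124 − 0 = 124; collateral gives 220 − 172 = 48. No deviation. ✓
Both hold — the creditworthy type sends collateral.

collateral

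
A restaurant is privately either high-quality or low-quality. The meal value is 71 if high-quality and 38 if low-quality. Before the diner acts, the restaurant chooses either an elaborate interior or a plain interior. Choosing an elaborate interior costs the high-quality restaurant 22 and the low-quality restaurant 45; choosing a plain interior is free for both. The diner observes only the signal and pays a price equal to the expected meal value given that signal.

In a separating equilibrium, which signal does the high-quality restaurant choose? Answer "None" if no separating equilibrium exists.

Try high-quality → elaborate interior, low-quality → plain interior:
  Under separation the diner infers type exactly: elaborate interior → high-quality (pays 71), plain interior → low-quality (pays 38).
  High-quality: elaborate interior gives 71 − 22 = 49; plain interior gives 38 − 0 = 38. No deviation. ✓
  Low-quality: plain interior gives 38 − 0 = 38; elaborate interior gives 71 − 45 = 26. No deviation. ✓
Both hold — the high-quality type sends elaborate interior.

elaborate interior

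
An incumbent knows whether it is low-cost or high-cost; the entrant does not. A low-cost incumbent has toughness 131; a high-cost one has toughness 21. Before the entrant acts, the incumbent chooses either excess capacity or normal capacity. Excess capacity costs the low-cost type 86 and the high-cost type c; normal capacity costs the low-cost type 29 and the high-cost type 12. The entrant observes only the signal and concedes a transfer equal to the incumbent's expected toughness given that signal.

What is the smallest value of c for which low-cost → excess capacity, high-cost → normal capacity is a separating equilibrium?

Under separation: excess capacity → low-cost (pays 131); normal capacity → high-cost (pays 21).
Low-cost: 131 − 86 = 45 ≥ 21 − 29 = -8. Holds regardless of c. ✓
High-cost: 21 − 12 ≥ 131 − c, so c ≥ 131 − 9 = 122.

122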